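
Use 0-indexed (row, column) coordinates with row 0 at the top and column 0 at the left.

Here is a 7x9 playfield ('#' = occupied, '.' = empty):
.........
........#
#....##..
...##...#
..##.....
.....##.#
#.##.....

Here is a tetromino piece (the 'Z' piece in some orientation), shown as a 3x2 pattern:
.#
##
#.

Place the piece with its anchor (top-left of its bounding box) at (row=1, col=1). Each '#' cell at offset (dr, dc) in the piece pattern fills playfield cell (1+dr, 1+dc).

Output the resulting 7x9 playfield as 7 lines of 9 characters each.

Fill (1+0,1+1) = (1,2)
Fill (1+1,1+0) = (2,1)
Fill (1+1,1+1) = (2,2)
Fill (1+2,1+0) = (3,1)

Answer: .........
..#.....#
###..##..
.#.##...#
..##.....
.....##.#
#.##.....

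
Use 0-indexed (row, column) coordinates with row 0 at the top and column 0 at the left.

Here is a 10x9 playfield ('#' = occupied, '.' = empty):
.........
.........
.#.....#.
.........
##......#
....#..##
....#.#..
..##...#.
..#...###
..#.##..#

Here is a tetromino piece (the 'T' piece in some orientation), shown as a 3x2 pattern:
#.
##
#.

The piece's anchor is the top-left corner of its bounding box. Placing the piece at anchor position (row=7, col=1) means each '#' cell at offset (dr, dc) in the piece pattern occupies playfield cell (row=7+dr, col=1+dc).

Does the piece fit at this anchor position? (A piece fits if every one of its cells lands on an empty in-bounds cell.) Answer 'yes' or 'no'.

Check each piece cell at anchor (7, 1):
  offset (0,0) -> (7,1): empty -> OK
  offset (1,0) -> (8,1): empty -> OK
  offset (1,1) -> (8,2): occupied ('#') -> FAIL
  offset (2,0) -> (9,1): empty -> OK
All cells valid: no

Answer: no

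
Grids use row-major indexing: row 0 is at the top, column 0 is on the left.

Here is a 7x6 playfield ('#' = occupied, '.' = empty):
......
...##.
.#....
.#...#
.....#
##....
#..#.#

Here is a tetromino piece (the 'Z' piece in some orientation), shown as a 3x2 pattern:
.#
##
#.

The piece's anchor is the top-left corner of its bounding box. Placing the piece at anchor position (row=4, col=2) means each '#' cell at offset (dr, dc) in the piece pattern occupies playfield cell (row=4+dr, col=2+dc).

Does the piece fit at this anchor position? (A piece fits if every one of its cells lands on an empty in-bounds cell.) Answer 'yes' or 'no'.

Check each piece cell at anchor (4, 2):
  offset (0,1) -> (4,3): empty -> OK
  offset (1,0) -> (5,2): empty -> OK
  offset (1,1) -> (5,3): empty -> OK
  offset (2,0) -> (6,2): empty -> OK
All cells valid: yes

Answer: yes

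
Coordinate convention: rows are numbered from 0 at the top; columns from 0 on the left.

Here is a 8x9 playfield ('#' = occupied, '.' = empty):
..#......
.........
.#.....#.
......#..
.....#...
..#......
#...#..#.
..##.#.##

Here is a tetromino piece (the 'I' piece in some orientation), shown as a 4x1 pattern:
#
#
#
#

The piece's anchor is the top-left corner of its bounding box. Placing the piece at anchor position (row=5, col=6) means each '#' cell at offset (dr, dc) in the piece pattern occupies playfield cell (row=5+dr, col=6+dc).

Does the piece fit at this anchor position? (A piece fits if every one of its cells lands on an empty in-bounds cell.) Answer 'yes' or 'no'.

Check each piece cell at anchor (5, 6):
  offset (0,0) -> (5,6): empty -> OK
  offset (1,0) -> (6,6): empty -> OK
  offset (2,0) -> (7,6): empty -> OK
  offset (3,0) -> (8,6): out of bounds -> FAIL
All cells valid: no

Answer: no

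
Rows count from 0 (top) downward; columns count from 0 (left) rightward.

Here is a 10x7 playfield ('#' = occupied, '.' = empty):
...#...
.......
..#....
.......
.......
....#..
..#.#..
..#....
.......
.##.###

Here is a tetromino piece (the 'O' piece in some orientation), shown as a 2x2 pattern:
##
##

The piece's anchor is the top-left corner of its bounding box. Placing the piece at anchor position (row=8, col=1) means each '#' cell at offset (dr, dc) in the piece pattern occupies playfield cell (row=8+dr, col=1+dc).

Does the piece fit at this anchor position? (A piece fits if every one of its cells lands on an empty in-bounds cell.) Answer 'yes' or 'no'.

Answer: no

Derivation:
Check each piece cell at anchor (8, 1):
  offset (0,0) -> (8,1): empty -> OK
  offset (0,1) -> (8,2): empty -> OK
  offset (1,0) -> (9,1): occupied ('#') -> FAIL
  offset (1,1) -> (9,2): occupied ('#') -> FAIL
All cells valid: no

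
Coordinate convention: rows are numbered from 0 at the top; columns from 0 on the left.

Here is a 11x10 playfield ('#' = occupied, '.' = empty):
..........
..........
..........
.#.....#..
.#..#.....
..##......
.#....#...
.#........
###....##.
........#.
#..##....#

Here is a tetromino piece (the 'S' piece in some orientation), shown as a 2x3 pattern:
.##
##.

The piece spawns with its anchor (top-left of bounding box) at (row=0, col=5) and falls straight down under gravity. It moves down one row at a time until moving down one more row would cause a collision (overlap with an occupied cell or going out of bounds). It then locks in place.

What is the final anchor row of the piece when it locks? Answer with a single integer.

Spawn at (row=0, col=5). Try each row:
  row 0: fits
  row 1: fits
  row 2: fits
  row 3: blocked -> lock at row 2

Answer: 2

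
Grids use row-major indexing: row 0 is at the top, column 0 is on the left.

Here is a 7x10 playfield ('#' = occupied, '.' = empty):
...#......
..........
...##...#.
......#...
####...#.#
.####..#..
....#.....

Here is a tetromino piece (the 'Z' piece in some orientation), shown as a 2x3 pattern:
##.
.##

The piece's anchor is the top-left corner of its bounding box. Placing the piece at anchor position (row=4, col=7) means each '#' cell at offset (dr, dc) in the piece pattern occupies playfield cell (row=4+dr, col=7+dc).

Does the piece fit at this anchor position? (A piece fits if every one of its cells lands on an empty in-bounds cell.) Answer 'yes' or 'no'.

Answer: no

Derivation:
Check each piece cell at anchor (4, 7):
  offset (0,0) -> (4,7): occupied ('#') -> FAIL
  offset (0,1) -> (4,8): empty -> OK
  offset (1,1) -> (5,8): empty -> OK
  offset (1,2) -> (5,9): empty -> OK
All cells valid: no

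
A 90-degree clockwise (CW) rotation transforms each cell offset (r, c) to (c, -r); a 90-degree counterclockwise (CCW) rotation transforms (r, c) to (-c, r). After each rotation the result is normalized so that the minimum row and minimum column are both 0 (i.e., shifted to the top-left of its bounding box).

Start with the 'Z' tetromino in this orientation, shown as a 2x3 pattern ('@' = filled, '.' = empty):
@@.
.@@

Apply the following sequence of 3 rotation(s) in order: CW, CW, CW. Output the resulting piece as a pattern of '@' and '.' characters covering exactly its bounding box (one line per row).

Start:
@@.
.@@
After rotation 1 (CW):
.@
@@
@.
After rotation 2 (CW):
@@.
.@@
After rotation 3 (CW):
.@
@@
@.

Answer: .@
@@
@.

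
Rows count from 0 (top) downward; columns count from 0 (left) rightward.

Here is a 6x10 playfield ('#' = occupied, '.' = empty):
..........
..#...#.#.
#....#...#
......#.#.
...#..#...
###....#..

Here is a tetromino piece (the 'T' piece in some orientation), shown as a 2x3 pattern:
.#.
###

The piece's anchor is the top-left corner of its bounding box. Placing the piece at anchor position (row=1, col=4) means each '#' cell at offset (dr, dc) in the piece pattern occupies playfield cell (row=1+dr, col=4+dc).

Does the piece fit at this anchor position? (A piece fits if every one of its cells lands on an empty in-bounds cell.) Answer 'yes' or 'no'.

Check each piece cell at anchor (1, 4):
  offset (0,1) -> (1,5): empty -> OK
  offset (1,0) -> (2,4): empty -> OK
  offset (1,1) -> (2,5): occupied ('#') -> FAIL
  offset (1,2) -> (2,6): empty -> OK
All cells valid: no

Answer: no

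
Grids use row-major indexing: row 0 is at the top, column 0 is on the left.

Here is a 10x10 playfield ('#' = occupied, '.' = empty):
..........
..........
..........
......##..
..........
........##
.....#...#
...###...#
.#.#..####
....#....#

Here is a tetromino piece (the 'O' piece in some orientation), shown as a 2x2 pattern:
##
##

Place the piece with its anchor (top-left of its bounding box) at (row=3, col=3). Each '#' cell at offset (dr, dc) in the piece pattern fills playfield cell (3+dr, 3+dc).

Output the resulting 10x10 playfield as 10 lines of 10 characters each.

Fill (3+0,3+0) = (3,3)
Fill (3+0,3+1) = (3,4)
Fill (3+1,3+0) = (4,3)
Fill (3+1,3+1) = (4,4)

Answer: ..........
..........
..........
...##.##..
...##.....
........##
.....#...#
...###...#
.#.#..####
....#....#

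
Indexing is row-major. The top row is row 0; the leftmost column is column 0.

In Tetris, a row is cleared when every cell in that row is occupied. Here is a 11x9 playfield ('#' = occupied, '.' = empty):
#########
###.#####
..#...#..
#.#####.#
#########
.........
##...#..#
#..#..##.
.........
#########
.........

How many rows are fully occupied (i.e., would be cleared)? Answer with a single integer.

Answer: 3

Derivation:
Check each row:
  row 0: 0 empty cells -> FULL (clear)
  row 1: 1 empty cell -> not full
  row 2: 7 empty cells -> not full
  row 3: 2 empty cells -> not full
  row 4: 0 empty cells -> FULL (clear)
  row 5: 9 empty cells -> not full
  row 6: 5 empty cells -> not full
  row 7: 5 empty cells -> not full
  row 8: 9 empty cells -> not full
  row 9: 0 empty cells -> FULL (clear)
  row 10: 9 empty cells -> not full
Total rows cleared: 3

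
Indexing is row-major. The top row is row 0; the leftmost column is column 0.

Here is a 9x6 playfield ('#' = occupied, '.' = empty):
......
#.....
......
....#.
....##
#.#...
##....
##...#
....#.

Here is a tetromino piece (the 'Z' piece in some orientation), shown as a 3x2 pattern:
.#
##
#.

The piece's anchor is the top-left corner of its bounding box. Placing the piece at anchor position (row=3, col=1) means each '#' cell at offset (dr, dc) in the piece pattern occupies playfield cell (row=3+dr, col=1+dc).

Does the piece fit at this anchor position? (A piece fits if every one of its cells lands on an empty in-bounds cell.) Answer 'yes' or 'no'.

Check each piece cell at anchor (3, 1):
  offset (0,1) -> (3,2): empty -> OK
  offset (1,0) -> (4,1): empty -> OK
  offset (1,1) -> (4,2): empty -> OK
  offset (2,0) -> (5,1): empty -> OK
All cells valid: yes

Answer: yes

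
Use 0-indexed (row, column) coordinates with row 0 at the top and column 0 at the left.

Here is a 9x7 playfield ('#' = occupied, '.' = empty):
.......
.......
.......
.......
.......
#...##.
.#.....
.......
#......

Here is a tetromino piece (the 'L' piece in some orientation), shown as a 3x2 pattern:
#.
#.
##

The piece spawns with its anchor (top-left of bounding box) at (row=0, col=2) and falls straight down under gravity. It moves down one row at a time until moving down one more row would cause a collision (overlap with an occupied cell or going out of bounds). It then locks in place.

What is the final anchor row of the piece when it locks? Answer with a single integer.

Answer: 6

Derivation:
Spawn at (row=0, col=2). Try each row:
  row 0: fits
  row 1: fits
  row 2: fits
  row 3: fits
  row 4: fits
  row 5: fits
  row 6: fits
  row 7: blocked -> lock at row 6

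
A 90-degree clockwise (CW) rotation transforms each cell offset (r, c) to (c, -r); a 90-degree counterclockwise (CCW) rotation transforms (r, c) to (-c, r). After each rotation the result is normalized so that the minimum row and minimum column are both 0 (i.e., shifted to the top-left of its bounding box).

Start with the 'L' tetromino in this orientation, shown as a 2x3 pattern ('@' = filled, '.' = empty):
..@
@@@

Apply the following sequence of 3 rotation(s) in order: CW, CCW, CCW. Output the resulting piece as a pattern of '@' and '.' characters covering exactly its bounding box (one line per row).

Answer: @@
.@
.@

Derivation:
Start:
..@
@@@
After rotation 1 (CW):
@.
@.
@@
After rotation 2 (CCW):
..@
@@@
After rotation 3 (CCW):
@@
.@
.@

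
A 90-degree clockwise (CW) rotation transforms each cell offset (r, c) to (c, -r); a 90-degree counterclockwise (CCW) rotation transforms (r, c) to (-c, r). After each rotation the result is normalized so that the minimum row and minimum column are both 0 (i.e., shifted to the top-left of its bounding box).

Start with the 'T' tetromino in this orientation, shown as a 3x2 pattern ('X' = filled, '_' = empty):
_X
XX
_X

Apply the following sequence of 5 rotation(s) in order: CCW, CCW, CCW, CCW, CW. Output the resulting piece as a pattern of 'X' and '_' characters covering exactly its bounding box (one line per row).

Answer: _X_
XXX

Derivation:
Start:
_X
XX
_X
After rotation 1 (CCW):
XXX
_X_
After rotation 2 (CCW):
X_
XX
X_
After rotation 3 (CCW):
_X_
XXX
After rotation 4 (CCW):
_X
XX
_X
After rotation 5 (CW):
_X_
XXX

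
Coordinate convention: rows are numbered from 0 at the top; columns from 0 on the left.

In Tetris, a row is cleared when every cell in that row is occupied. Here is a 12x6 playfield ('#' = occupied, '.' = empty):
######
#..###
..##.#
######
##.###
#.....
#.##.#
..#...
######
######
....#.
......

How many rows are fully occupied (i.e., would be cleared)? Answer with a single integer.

Check each row:
  row 0: 0 empty cells -> FULL (clear)
  row 1: 2 empty cells -> not full
  row 2: 3 empty cells -> not full
  row 3: 0 empty cells -> FULL (clear)
  row 4: 1 empty cell -> not full
  row 5: 5 empty cells -> not full
  row 6: 2 empty cells -> not full
  row 7: 5 empty cells -> not full
  row 8: 0 empty cells -> FULL (clear)
  row 9: 0 empty cells -> FULL (clear)
  row 10: 5 empty cells -> not full
  row 11: 6 empty cells -> not full
Total rows cleared: 4

Answer: 4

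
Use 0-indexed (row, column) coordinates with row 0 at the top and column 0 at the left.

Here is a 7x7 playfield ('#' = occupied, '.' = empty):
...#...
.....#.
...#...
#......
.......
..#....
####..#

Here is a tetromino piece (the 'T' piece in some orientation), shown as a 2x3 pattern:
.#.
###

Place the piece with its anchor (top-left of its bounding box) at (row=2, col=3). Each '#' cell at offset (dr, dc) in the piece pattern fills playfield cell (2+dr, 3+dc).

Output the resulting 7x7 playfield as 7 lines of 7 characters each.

Fill (2+0,3+1) = (2,4)
Fill (2+1,3+0) = (3,3)
Fill (2+1,3+1) = (3,4)
Fill (2+1,3+2) = (3,5)

Answer: ...#...
.....#.
...##..
#..###.
.......
..#....
####..#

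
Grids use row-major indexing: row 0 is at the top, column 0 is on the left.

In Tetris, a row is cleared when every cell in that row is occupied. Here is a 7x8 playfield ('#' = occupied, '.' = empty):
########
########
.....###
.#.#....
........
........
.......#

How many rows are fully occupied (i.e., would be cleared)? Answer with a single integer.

Answer: 2

Derivation:
Check each row:
  row 0: 0 empty cells -> FULL (clear)
  row 1: 0 empty cells -> FULL (clear)
  row 2: 5 empty cells -> not full
  row 3: 6 empty cells -> not full
  row 4: 8 empty cells -> not full
  row 5: 8 empty cells -> not full
  row 6: 7 empty cells -> not full
Total rows cleared: 2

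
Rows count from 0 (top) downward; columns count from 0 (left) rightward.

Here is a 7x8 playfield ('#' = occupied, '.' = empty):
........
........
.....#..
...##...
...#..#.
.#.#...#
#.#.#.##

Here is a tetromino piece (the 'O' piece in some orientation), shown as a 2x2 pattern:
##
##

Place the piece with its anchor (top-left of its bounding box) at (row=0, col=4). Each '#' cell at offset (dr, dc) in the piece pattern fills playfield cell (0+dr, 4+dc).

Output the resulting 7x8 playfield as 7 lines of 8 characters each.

Fill (0+0,4+0) = (0,4)
Fill (0+0,4+1) = (0,5)
Fill (0+1,4+0) = (1,4)
Fill (0+1,4+1) = (1,5)

Answer: ....##..
....##..
.....#..
...##...
...#..#.
.#.#...#
#.#.#.##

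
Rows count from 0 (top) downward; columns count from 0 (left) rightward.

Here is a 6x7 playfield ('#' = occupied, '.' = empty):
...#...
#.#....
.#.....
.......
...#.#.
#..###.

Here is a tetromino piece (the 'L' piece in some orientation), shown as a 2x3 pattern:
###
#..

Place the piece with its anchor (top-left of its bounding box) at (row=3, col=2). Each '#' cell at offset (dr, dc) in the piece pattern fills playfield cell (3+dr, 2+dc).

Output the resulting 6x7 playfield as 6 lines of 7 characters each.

Fill (3+0,2+0) = (3,2)
Fill (3+0,2+1) = (3,3)
Fill (3+0,2+2) = (3,4)
Fill (3+1,2+0) = (4,2)

Answer: ...#...
#.#....
.#.....
..###..
..##.#.
#..###.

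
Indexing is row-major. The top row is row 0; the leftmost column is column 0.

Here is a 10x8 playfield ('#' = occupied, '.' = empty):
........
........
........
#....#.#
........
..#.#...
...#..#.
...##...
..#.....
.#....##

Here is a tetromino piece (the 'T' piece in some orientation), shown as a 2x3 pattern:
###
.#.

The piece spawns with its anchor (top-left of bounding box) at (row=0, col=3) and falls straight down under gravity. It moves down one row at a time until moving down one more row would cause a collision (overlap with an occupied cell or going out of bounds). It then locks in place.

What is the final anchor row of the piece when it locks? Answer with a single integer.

Answer: 2

Derivation:
Spawn at (row=0, col=3). Try each row:
  row 0: fits
  row 1: fits
  row 2: fits
  row 3: blocked -> lock at row 2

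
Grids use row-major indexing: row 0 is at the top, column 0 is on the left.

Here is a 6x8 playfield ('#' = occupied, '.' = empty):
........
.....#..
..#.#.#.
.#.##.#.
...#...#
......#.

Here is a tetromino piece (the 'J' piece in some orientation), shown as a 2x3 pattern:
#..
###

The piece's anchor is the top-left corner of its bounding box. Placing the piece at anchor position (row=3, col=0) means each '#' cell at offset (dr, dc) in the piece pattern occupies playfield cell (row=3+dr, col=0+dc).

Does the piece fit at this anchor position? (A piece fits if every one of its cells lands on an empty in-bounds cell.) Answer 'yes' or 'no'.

Check each piece cell at anchor (3, 0):
  offset (0,0) -> (3,0): empty -> OK
  offset (1,0) -> (4,0): empty -> OK
  offset (1,1) -> (4,1): empty -> OK
  offset (1,2) -> (4,2): empty -> OK
All cells valid: yes

Answer: yes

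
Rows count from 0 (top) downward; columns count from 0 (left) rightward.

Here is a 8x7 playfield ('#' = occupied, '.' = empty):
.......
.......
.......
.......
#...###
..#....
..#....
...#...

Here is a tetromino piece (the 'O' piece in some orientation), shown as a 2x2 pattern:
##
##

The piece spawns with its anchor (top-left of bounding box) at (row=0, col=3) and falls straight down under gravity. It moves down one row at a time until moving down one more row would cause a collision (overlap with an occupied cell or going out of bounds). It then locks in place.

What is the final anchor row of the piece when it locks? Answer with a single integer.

Spawn at (row=0, col=3). Try each row:
  row 0: fits
  row 1: fits
  row 2: fits
  row 3: blocked -> lock at row 2

Answer: 2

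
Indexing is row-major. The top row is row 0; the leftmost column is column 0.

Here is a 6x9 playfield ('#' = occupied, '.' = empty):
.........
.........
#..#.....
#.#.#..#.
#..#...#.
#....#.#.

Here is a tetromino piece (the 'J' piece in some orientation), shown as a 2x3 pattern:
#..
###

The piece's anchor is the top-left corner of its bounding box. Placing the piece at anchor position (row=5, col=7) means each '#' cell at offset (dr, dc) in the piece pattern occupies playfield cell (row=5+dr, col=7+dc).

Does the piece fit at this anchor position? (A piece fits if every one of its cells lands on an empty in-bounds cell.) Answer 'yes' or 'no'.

Answer: no

Derivation:
Check each piece cell at anchor (5, 7):
  offset (0,0) -> (5,7): occupied ('#') -> FAIL
  offset (1,0) -> (6,7): out of bounds -> FAIL
  offset (1,1) -> (6,8): out of bounds -> FAIL
  offset (1,2) -> (6,9): out of bounds -> FAIL
All cells valid: no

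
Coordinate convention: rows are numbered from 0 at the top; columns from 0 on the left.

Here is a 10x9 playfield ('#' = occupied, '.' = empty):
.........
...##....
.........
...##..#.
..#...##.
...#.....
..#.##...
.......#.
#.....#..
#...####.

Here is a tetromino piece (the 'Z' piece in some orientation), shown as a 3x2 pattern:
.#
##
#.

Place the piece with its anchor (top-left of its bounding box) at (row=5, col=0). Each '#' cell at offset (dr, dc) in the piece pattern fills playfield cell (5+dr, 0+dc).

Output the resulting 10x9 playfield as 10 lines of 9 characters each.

Answer: .........
...##....
.........
...##..#.
..#...##.
.#.#.....
###.##...
#......#.
#.....#..
#...####.

Derivation:
Fill (5+0,0+1) = (5,1)
Fill (5+1,0+0) = (6,0)
Fill (5+1,0+1) = (6,1)
Fill (5+2,0+0) = (7,0)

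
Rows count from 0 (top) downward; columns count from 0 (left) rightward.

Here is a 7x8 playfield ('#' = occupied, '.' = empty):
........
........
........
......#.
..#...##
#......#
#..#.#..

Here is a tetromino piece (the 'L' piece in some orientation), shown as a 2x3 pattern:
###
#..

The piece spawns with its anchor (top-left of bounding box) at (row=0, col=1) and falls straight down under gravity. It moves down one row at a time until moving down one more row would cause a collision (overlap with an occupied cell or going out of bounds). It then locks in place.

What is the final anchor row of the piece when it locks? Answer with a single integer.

Answer: 3

Derivation:
Spawn at (row=0, col=1). Try each row:
  row 0: fits
  row 1: fits
  row 2: fits
  row 3: fits
  row 4: blocked -> lock at row 3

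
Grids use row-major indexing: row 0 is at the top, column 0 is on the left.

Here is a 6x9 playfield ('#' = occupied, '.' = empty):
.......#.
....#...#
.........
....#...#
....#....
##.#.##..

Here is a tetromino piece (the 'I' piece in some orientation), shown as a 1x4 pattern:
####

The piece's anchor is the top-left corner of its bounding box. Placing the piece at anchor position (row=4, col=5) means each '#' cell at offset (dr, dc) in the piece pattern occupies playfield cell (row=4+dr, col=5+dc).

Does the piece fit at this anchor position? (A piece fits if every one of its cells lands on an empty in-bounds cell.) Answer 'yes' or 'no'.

Answer: yes

Derivation:
Check each piece cell at anchor (4, 5):
  offset (0,0) -> (4,5): empty -> OK
  offset (0,1) -> (4,6): empty -> OK
  offset (0,2) -> (4,7): empty -> OK
  offset (0,3) -> (4,8): empty -> OK
All cells valid: yes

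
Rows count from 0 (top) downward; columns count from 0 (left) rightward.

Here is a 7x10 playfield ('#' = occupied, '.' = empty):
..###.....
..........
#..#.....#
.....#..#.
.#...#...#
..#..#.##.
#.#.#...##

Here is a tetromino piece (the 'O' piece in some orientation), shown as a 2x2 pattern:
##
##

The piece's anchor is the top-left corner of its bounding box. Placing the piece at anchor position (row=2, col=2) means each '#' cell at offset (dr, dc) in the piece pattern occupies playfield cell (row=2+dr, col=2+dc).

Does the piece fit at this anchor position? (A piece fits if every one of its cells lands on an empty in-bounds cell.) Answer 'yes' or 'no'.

Check each piece cell at anchor (2, 2):
  offset (0,0) -> (2,2): empty -> OK
  offset (0,1) -> (2,3): occupied ('#') -> FAIL
  offset (1,0) -> (3,2): empty -> OK
  offset (1,1) -> (3,3): empty -> OK
All cells valid: no

Answer: no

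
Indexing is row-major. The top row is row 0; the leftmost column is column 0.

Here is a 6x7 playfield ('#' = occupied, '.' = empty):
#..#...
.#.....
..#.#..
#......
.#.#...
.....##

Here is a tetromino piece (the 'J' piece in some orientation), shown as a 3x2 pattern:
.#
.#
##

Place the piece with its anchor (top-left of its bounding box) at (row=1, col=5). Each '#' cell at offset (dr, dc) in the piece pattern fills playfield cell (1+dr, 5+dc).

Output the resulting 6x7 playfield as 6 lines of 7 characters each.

Fill (1+0,5+1) = (1,6)
Fill (1+1,5+1) = (2,6)
Fill (1+2,5+0) = (3,5)
Fill (1+2,5+1) = (3,6)

Answer: #..#...
.#....#
..#.#.#
#....##
.#.#...
.....##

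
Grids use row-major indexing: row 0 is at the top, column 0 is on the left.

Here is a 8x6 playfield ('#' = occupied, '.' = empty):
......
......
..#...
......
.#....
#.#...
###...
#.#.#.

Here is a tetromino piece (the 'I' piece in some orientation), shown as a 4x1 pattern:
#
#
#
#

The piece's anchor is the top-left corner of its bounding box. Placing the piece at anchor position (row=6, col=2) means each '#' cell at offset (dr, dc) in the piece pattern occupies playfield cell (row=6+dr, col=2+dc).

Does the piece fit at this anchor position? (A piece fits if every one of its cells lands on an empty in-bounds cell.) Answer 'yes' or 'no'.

Check each piece cell at anchor (6, 2):
  offset (0,0) -> (6,2): occupied ('#') -> FAIL
  offset (1,0) -> (7,2): occupied ('#') -> FAIL
  offset (2,0) -> (8,2): out of bounds -> FAIL
  offset (3,0) -> (9,2): out of bounds -> FAIL
All cells valid: no

Answer: no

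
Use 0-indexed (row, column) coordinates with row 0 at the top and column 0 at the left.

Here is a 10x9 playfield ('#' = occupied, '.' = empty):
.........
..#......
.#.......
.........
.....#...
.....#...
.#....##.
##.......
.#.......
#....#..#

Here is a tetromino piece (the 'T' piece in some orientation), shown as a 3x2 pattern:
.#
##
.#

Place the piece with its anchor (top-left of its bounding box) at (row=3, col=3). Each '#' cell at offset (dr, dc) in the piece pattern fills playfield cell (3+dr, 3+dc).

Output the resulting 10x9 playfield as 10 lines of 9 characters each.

Answer: .........
..#......
.#.......
....#....
...###...
....##...
.#....##.
##.......
.#.......
#....#..#

Derivation:
Fill (3+0,3+1) = (3,4)
Fill (3+1,3+0) = (4,3)
Fill (3+1,3+1) = (4,4)
Fill (3+2,3+1) = (5,4)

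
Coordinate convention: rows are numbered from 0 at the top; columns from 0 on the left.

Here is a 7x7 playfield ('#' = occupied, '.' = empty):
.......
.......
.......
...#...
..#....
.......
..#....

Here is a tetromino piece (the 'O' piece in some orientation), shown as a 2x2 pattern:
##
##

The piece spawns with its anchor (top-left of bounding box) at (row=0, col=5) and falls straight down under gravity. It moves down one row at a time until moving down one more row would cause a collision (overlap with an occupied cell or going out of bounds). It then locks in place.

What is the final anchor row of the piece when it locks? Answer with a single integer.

Answer: 5

Derivation:
Spawn at (row=0, col=5). Try each row:
  row 0: fits
  row 1: fits
  row 2: fits
  row 3: fits
  row 4: fits
  row 5: fits
  row 6: blocked -> lock at row 5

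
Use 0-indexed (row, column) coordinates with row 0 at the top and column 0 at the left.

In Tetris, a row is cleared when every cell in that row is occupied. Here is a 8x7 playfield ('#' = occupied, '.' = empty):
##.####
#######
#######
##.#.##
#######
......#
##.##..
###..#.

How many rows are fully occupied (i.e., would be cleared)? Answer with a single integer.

Answer: 3

Derivation:
Check each row:
  row 0: 1 empty cell -> not full
  row 1: 0 empty cells -> FULL (clear)
  row 2: 0 empty cells -> FULL (clear)
  row 3: 2 empty cells -> not full
  row 4: 0 empty cells -> FULL (clear)
  row 5: 6 empty cells -> not full
  row 6: 3 empty cells -> not full
  row 7: 3 empty cells -> not full
Total rows cleared: 3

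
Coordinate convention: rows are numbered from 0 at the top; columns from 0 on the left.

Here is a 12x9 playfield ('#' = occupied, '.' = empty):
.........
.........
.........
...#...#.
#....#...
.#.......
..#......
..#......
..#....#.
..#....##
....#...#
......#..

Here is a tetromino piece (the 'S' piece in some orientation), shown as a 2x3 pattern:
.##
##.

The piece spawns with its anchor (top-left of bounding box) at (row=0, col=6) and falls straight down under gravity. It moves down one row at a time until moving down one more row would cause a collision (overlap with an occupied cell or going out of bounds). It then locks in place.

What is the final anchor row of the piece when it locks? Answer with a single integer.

Spawn at (row=0, col=6). Try each row:
  row 0: fits
  row 1: fits
  row 2: blocked -> lock at row 1

Answer: 1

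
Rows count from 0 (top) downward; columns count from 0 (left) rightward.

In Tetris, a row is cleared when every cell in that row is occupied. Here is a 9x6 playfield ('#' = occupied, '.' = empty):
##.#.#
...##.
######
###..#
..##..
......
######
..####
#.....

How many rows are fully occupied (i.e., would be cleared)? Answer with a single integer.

Answer: 2

Derivation:
Check each row:
  row 0: 2 empty cells -> not full
  row 1: 4 empty cells -> not full
  row 2: 0 empty cells -> FULL (clear)
  row 3: 2 empty cells -> not full
  row 4: 4 empty cells -> not full
  row 5: 6 empty cells -> not full
  row 6: 0 empty cells -> FULL (clear)
  row 7: 2 empty cells -> not full
  row 8: 5 empty cells -> not full
Total rows cleared: 2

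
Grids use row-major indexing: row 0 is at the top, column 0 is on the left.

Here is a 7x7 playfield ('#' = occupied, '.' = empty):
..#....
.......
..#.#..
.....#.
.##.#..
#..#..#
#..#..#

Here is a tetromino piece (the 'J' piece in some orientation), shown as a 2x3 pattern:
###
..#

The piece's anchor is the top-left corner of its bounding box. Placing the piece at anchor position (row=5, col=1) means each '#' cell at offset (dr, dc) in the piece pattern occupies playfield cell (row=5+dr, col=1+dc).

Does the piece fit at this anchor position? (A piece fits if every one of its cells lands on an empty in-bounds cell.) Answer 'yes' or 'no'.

Answer: no

Derivation:
Check each piece cell at anchor (5, 1):
  offset (0,0) -> (5,1): empty -> OK
  offset (0,1) -> (5,2): empty -> OK
  offset (0,2) -> (5,3): occupied ('#') -> FAIL
  offset (1,2) -> (6,3): occupied ('#') -> FAIL
All cells valid: no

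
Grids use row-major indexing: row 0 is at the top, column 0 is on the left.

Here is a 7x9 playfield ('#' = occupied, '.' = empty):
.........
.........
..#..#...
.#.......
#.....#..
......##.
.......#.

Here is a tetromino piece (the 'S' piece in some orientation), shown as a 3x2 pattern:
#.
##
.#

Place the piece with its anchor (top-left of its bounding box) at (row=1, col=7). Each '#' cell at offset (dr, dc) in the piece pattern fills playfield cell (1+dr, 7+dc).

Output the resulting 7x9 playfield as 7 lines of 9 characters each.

Fill (1+0,7+0) = (1,7)
Fill (1+1,7+0) = (2,7)
Fill (1+1,7+1) = (2,8)
Fill (1+2,7+1) = (3,8)

Answer: .........
.......#.
..#..#.##
.#......#
#.....#..
......##.
.......#.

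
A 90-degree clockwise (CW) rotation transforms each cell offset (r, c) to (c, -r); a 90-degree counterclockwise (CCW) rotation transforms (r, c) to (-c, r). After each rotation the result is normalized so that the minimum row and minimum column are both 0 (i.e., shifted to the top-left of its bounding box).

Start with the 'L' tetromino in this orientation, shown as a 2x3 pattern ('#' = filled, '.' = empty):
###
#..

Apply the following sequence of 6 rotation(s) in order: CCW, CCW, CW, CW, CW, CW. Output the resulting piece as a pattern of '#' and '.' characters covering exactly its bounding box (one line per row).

Start:
###
#..
After rotation 1 (CCW):
#.
#.
##
After rotation 2 (CCW):
..#
###
After rotation 3 (CW):
#.
#.
##
After rotation 4 (CW):
###
#..
After rotation 5 (CW):
##
.#
.#
After rotation 6 (CW):
..#
###

Answer: ..#
###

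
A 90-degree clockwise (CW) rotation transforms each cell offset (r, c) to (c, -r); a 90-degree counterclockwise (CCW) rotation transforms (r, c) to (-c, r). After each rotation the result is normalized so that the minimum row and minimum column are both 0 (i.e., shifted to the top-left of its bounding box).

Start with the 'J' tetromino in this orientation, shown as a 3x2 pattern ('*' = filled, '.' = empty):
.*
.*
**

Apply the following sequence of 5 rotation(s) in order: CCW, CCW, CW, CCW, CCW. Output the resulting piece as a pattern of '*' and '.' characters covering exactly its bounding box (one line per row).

Answer: *..
***

Derivation:
Start:
.*
.*
**
After rotation 1 (CCW):
***
..*
After rotation 2 (CCW):
**
*.
*.
After rotation 3 (CW):
***
..*
After rotation 4 (CCW):
**
*.
*.
After rotation 5 (CCW):
*..
***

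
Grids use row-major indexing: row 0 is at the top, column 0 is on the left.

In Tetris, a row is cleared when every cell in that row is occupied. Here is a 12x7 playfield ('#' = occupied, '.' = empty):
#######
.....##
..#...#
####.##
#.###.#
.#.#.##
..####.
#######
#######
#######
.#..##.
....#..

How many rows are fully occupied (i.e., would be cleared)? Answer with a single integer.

Answer: 4

Derivation:
Check each row:
  row 0: 0 empty cells -> FULL (clear)
  row 1: 5 empty cells -> not full
  row 2: 5 empty cells -> not full
  row 3: 1 empty cell -> not full
  row 4: 2 empty cells -> not full
  row 5: 3 empty cells -> not full
  row 6: 3 empty cells -> not full
  row 7: 0 empty cells -> FULL (clear)
  row 8: 0 empty cells -> FULL (clear)
  row 9: 0 empty cells -> FULL (clear)
  row 10: 4 empty cells -> not full
  row 11: 6 empty cells -> not full
Total rows cleared: 4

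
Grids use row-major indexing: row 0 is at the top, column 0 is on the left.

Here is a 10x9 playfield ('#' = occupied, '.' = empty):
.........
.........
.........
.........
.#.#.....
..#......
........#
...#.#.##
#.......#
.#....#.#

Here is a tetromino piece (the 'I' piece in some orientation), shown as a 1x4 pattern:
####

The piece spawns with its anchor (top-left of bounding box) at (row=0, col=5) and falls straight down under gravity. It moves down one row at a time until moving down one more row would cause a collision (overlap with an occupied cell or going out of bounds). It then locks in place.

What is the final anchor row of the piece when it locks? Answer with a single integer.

Spawn at (row=0, col=5). Try each row:
  row 0: fits
  row 1: fits
  row 2: fits
  row 3: fits
  row 4: fits
  row 5: fits
  row 6: blocked -> lock at row 5

Answer: 5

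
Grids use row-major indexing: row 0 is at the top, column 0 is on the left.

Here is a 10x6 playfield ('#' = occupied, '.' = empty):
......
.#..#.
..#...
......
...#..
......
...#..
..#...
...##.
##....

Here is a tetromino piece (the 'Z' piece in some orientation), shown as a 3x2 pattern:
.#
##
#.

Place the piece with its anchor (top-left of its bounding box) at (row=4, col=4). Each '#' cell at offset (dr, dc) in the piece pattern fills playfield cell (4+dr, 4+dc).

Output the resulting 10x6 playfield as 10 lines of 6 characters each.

Fill (4+0,4+1) = (4,5)
Fill (4+1,4+0) = (5,4)
Fill (4+1,4+1) = (5,5)
Fill (4+2,4+0) = (6,4)

Answer: ......
.#..#.
..#...
......
...#.#
....##
...##.
..#...
...##.
##....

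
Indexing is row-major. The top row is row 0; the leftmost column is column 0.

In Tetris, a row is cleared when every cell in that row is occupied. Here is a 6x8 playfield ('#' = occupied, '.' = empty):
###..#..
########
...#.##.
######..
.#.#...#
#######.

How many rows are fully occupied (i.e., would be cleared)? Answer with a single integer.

Answer: 1

Derivation:
Check each row:
  row 0: 4 empty cells -> not full
  row 1: 0 empty cells -> FULL (clear)
  row 2: 5 empty cells -> not full
  row 3: 2 empty cells -> not full
  row 4: 5 empty cells -> not full
  row 5: 1 empty cell -> not full
Total rows cleared: 1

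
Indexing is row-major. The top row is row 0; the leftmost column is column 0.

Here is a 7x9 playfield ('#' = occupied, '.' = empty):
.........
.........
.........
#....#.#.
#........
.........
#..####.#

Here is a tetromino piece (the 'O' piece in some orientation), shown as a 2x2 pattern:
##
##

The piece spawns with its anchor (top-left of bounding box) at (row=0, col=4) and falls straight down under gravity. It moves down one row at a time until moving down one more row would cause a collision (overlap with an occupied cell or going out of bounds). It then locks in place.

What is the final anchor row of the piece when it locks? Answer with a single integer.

Spawn at (row=0, col=4). Try each row:
  row 0: fits
  row 1: fits
  row 2: blocked -> lock at row 1

Answer: 1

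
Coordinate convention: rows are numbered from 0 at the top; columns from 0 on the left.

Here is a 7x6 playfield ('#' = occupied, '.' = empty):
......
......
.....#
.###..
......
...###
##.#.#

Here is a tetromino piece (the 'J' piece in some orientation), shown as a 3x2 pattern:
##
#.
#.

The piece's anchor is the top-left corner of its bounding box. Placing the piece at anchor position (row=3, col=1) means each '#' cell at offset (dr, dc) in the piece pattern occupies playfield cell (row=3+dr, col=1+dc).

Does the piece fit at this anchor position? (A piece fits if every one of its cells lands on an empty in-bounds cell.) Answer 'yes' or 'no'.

Answer: no

Derivation:
Check each piece cell at anchor (3, 1):
  offset (0,0) -> (3,1): occupied ('#') -> FAIL
  offset (0,1) -> (3,2): occupied ('#') -> FAIL
  offset (1,0) -> (4,1): empty -> OK
  offset (2,0) -> (5,1): empty -> OK
All cells valid: no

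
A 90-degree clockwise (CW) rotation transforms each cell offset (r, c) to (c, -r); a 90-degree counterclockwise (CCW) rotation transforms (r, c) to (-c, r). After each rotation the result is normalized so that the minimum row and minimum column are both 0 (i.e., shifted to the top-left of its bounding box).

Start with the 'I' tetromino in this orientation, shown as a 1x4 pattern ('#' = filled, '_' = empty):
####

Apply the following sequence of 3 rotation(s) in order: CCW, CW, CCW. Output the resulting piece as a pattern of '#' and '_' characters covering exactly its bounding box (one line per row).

Answer: #
#
#
#

Derivation:
Start:
####
After rotation 1 (CCW):
#
#
#
#
After rotation 2 (CW):
####
After rotation 3 (CCW):
#
#
#
#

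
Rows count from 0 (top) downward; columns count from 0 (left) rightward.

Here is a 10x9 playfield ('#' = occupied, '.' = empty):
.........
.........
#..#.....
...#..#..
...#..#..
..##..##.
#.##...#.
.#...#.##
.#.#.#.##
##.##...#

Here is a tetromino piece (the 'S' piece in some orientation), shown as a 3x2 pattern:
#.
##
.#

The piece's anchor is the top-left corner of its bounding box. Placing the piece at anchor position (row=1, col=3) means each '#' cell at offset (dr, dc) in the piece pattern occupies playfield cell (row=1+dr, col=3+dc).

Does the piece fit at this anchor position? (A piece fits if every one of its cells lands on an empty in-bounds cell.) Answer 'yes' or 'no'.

Answer: no

Derivation:
Check each piece cell at anchor (1, 3):
  offset (0,0) -> (1,3): empty -> OK
  offset (1,0) -> (2,3): occupied ('#') -> FAIL
  offset (1,1) -> (2,4): empty -> OK
  offset (2,1) -> (3,4): empty -> OK
All cells valid: no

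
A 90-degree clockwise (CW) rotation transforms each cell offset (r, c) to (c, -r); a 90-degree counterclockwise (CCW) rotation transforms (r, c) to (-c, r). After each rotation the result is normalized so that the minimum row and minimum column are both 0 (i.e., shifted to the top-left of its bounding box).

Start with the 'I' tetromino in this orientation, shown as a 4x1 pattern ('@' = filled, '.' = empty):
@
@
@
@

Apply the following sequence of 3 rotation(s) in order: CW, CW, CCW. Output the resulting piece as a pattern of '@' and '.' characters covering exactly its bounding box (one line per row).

Start:
@
@
@
@
After rotation 1 (CW):
@@@@
After rotation 2 (CW):
@
@
@
@
After rotation 3 (CCW):
@@@@

Answer: @@@@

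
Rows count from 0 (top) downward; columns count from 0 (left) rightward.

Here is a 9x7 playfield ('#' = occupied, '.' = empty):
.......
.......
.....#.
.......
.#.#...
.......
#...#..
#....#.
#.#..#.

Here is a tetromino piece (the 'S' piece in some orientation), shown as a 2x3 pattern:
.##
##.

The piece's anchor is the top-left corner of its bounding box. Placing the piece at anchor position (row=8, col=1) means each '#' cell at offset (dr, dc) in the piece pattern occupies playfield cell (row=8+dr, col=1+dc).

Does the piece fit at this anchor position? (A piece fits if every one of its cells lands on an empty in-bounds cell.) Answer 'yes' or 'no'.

Answer: no

Derivation:
Check each piece cell at anchor (8, 1):
  offset (0,1) -> (8,2): occupied ('#') -> FAIL
  offset (0,2) -> (8,3): empty -> OK
  offset (1,0) -> (9,1): out of bounds -> FAIL
  offset (1,1) -> (9,2): out of bounds -> FAIL
All cells valid: no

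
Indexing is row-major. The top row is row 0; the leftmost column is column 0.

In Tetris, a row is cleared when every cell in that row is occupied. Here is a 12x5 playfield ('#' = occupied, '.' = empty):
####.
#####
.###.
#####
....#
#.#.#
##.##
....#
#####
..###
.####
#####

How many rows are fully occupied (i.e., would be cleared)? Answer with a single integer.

Check each row:
  row 0: 1 empty cell -> not full
  row 1: 0 empty cells -> FULL (clear)
  row 2: 2 empty cells -> not full
  row 3: 0 empty cells -> FULL (clear)
  row 4: 4 empty cells -> not full
  row 5: 2 empty cells -> not full
  row 6: 1 empty cell -> not full
  row 7: 4 empty cells -> not full
  row 8: 0 empty cells -> FULL (clear)
  row 9: 2 empty cells -> not full
  row 10: 1 empty cell -> not full
  row 11: 0 empty cells -> FULL (clear)
Total rows cleared: 4

Answer: 4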